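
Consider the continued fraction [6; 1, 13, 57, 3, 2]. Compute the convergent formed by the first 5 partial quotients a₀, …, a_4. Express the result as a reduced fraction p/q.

16705/2411

Collapse the nested fraction from the inside out:
Start with 3.
57 + 1/(3/1) = 57 + 1/3 = 172/3
13 + 1/(172/3) = 13 + 3/172 = 2239/172
1 + 1/(2239/172) = 1 + 172/2239 = 2411/2239
6 + 1/(2411/2239) = 6 + 2239/2411 = 16705/2411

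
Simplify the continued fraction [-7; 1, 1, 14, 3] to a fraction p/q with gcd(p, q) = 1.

-577/89

Start with 3.
14 + 1/(3/1) = 14 + 1/3 = 43/3
1 + 1/(43/3) = 1 + 3/43 = 46/43
1 + 1/(46/43) = 1 + 43/46 = 89/46
-7 + 1/(89/46) = -7 + 46/89 = -577/89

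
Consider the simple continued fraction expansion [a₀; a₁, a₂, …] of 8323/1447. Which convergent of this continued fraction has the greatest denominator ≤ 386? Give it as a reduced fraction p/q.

a_0 = 5: 5/1  (≤ bound)
a_1 = 1: 6/1  (≤ bound)
a_2 = 3: 23/4  (≤ bound)
a_3 = 32: 742/129  (≤ bound)
a_4 = 1: 765/133  (≤ bound)
a_5 = 1: 1507/262  (≤ bound)
a_6 = 1: 2272/395  (> 386, stop)

1507/262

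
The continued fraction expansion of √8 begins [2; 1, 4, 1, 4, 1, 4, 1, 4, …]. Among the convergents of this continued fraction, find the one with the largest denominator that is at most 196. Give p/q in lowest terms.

List convergents until the denominator exceeds the bound:
a_0 = 2: 2/1  (≤ bound)
a_1 = 1: 3/1  (≤ bound)
a_2 = 4: 14/5  (≤ bound)
a_3 = 1: 17/6  (≤ bound)
a_4 = 4: 82/29  (≤ bound)
a_5 = 1: 99/35  (≤ bound)
a_6 = 4: 478/169  (≤ bound)
a_7 = 1: 577/204  (> 196, stop)

478/169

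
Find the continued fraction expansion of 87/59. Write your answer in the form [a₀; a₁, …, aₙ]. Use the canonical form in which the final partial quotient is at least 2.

87 ÷ 59 → quotient 1, remainder 28
59 ÷ 28 → quotient 2, remainder 3
28 ÷ 3 → quotient 9, remainder 1
3 ÷ 1 → quotient 3, remainder 0

[1; 2, 9, 3]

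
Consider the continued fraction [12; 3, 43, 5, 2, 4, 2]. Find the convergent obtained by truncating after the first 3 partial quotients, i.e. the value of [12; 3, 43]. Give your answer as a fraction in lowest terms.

1603/130

Collapse the nested fraction from the inside out:
Start with 43.
3 + 1/(43/1) = 3 + 1/43 = 130/43
12 + 1/(130/43) = 12 + 43/130 = 1603/130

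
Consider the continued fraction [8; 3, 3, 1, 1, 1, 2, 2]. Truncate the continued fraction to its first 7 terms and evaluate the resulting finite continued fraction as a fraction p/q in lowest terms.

789/95

Start with 2.
1 + 1/(2/1) = 1 + 1/2 = 3/2
1 + 1/(3/2) = 1 + 2/3 = 5/3
1 + 1/(5/3) = 1 + 3/5 = 8/5
3 + 1/(8/5) = 3 + 5/8 = 29/8
3 + 1/(29/8) = 3 + 8/29 = 95/29
8 + 1/(95/29) = 8 + 29/95 = 789/95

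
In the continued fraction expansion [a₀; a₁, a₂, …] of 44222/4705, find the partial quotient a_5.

25

44222 ÷ 4705 → quotient 9, remainder 1877
4705 ÷ 1877 → quotient 2, remainder 951
1877 ÷ 951 → quotient 1, remainder 926
951 ÷ 926 → quotient 1, remainder 25
926 ÷ 25 → quotient 37, remainder 1
25 ÷ 1 → quotient 25, remainder 0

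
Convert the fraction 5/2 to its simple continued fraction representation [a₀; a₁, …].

5 = 2·2 + 1, so a_0 = 2
2 = 2·1 + 0, so a_1 = 2

[2; 2]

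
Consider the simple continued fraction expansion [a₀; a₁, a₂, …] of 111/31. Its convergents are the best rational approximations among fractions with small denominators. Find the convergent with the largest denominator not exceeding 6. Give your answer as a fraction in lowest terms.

18/5

List convergents until the denominator exceeds the bound:
a_0 = 3: 3/1  (≤ bound)
a_1 = 1: 4/1  (≤ bound)
a_2 = 1: 7/2  (≤ bound)
a_3 = 2: 18/5  (≤ bound)
a_4 = 1: 25/7  (> 6, stop)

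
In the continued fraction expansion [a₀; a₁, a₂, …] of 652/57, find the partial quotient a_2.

652 ÷ 57 → quotient 11, remainder 25
57 ÷ 25 → quotient 2, remainder 7
25 ÷ 7 → quotient 3, remainder 4

3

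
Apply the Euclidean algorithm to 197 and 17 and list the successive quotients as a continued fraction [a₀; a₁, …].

197 = 11·17 + 10, so a_0 = 11
17 = 1·10 + 7, so a_1 = 1
10 = 1·7 + 3, so a_2 = 1
7 = 2·3 + 1, so a_3 = 2
3 = 3·1 + 0, so a_4 = 3

[11; 1, 1, 2, 3]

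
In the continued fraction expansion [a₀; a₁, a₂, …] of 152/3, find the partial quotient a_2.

2

Run the Euclidean algorithm, recording each quotient:
⌊152/3⌋ = 50, remainder 2
⌊3/2⌋ = 1, remainder 1
⌊2/1⌋ = 2, remainder 0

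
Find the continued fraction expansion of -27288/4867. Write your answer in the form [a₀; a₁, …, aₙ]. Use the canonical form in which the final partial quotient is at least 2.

[-6; 2, 1, 1, 5, 2, 1, 54]

Run the Euclidean algorithm, recording each quotient:
-27288 ÷ 4867 → quotient -6, remainder 1914
4867 ÷ 1914 → quotient 2, remainder 1039
1914 ÷ 1039 → quotient 1, remainder 875
1039 ÷ 875 → quotient 1, remainder 164
875 ÷ 164 → quotient 5, remainder 55
164 ÷ 55 → quotient 2, remainder 54
55 ÷ 54 → quotient 1, remainder 1
54 ÷ 1 → quotient 54, remainder 0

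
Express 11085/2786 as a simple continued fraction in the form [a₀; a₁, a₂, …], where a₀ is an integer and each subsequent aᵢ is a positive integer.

11085 = 3·2786 + 2727, so a_0 = 3
2786 = 1·2727 + 59, so a_1 = 1
2727 = 46·59 + 13, so a_2 = 46
59 = 4·13 + 7, so a_3 = 4
13 = 1·7 + 6, so a_4 = 1
7 = 1·6 + 1, so a_5 = 1
6 = 6·1 + 0, so a_6 = 6

[3; 1, 46, 4, 1, 1, 6]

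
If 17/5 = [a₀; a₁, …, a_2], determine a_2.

17 ÷ 5 → quotient 3, remainder 2
5 ÷ 2 → quotient 2, remainder 1
2 ÷ 1 → quotient 2, remainder 0

2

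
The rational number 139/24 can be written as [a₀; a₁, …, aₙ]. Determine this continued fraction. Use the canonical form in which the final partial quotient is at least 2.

Run the Euclidean algorithm, recording each quotient:
139 ÷ 24 → quotient 5, remainder 19
24 ÷ 19 → quotient 1, remainder 5
19 ÷ 5 → quotient 3, remainder 4
5 ÷ 4 → quotient 1, remainder 1
4 ÷ 1 → quotient 4, remainder 0

[5; 1, 3, 1, 4]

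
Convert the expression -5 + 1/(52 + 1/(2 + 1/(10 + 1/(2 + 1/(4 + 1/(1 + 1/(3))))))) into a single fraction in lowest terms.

-240475/48279

Build up convergents one term at a time:
a_0 = -5: -5/1
a_1 = 52: -259/52
a_2 = 2: -523/105
a_3 = 10: -5489/1102
a_4 = 2: -11501/2309
a_5 = 4: -51493/10338
a_6 = 1: -62994/12647
a_7 = 3: -240475/48279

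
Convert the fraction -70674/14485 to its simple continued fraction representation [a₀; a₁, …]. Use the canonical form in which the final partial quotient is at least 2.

[-5; 8, 3, 1, 2, 26, 6]

-70674 = -5·14485 + 1751, so a_0 = -5
14485 = 8·1751 + 477, so a_1 = 8
1751 = 3·477 + 320, so a_2 = 3
477 = 1·320 + 157, so a_3 = 1
320 = 2·157 + 6, so a_4 = 2
157 = 26·6 + 1, so a_5 = 26
6 = 6·1 + 0, so a_6 = 6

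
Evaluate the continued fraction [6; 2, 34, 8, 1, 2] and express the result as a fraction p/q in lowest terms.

11687/1800

Start with 2.
1 + 1/(2/1) = 1 + 1/2 = 3/2
8 + 1/(3/2) = 8 + 2/3 = 26/3
34 + 1/(26/3) = 34 + 3/26 = 887/26
2 + 1/(887/26) = 2 + 26/887 = 1800/887
6 + 1/(1800/887) = 6 + 887/1800 = 11687/1800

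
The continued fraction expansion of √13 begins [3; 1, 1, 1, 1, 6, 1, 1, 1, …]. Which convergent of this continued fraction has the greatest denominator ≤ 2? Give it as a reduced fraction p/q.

a_0 = 3: 3/1  (≤ bound)
a_1 = 1: 4/1  (≤ bound)
a_2 = 1: 7/2  (≤ bound)
a_3 = 1: 11/3  (> 2, stop)

7/2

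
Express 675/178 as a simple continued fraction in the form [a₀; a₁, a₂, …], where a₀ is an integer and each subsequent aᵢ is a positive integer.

[3; 1, 3, 1, 4, 3, 2]

Run the Euclidean algorithm, recording each quotient:
675 ÷ 178 → quotient 3, remainder 141
178 ÷ 141 → quotient 1, remainder 37
141 ÷ 37 → quotient 3, remainder 30
37 ÷ 30 → quotient 1, remainder 7
30 ÷ 7 → quotient 4, remainder 2
7 ÷ 2 → quotient 3, remainder 1
2 ÷ 1 → quotient 2, remainder 0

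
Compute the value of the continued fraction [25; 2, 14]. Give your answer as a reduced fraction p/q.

739/29

Work from the innermost term outward:
Start with 14.
2 + 1/(14/1) = 2 + 1/14 = 29/14
25 + 1/(29/14) = 25 + 14/29 = 739/29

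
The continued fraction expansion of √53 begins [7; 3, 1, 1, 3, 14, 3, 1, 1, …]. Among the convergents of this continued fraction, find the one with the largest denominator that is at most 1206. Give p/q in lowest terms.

List convergents until the denominator exceeds the bound:
a_0 = 7: 7/1  (≤ bound)
a_1 = 3: 22/3  (≤ bound)
a_2 = 1: 29/4  (≤ bound)
a_3 = 1: 51/7  (≤ bound)
a_4 = 3: 182/25  (≤ bound)
a_5 = 14: 2599/357  (≤ bound)
a_6 = 3: 7979/1096  (≤ bound)
a_7 = 1: 10578/1453  (> 1206, stop)

7979/1096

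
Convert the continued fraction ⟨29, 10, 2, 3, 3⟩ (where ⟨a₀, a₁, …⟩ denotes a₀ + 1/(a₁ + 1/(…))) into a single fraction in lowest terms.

a_0 = 29: 29/1
a_1 = 10: 291/10
a_2 = 2: 611/21
a_3 = 3: 2124/73
a_4 = 3: 6983/240

6983/240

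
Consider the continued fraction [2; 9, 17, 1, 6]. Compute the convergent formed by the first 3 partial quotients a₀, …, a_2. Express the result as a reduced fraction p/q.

325/154

Start with 17.
9 + 1/(17/1) = 9 + 1/17 = 154/17
2 + 1/(154/17) = 2 + 17/154 = 325/154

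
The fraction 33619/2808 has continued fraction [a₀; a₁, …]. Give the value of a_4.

⌊33619/2808⌋ = 11, remainder 2731
⌊2808/2731⌋ = 1, remainder 77
⌊2731/77⌋ = 35, remainder 36
⌊77/36⌋ = 2, remainder 5
⌊36/5⌋ = 7, remainder 1

7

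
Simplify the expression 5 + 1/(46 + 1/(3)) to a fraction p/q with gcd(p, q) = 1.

698/139

Start with 3.
46 + 1/(3/1) = 46 + 1/3 = 139/3
5 + 1/(139/3) = 5 + 3/139 = 698/139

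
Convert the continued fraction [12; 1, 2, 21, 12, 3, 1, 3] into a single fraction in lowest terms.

149794/11821

a_0 = 12: 12/1
a_1 = 1: 13/1
a_2 = 2: 38/3
a_3 = 21: 811/64
a_4 = 12: 9770/771
a_5 = 3: 30121/2377
a_6 = 1: 39891/3148
a_7 = 3: 149794/11821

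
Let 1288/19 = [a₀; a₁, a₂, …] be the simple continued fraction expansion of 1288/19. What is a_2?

3

Apply division with remainder until the remainder is 0:
1288 = 67·19 + 15, so a_0 = 67
19 = 1·15 + 4, so a_1 = 1
15 = 3·4 + 3, so a_2 = 3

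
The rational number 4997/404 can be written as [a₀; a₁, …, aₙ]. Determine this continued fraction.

Apply division with remainder until the remainder is 0:
4997 ÷ 404 → quotient 12, remainder 149
404 ÷ 149 → quotient 2, remainder 106
149 ÷ 106 → quotient 1, remainder 43
106 ÷ 43 → quotient 2, remainder 20
43 ÷ 20 → quotient 2, remainder 3
20 ÷ 3 → quotient 6, remainder 2
3 ÷ 2 → quotient 1, remainder 1
2 ÷ 1 → quotient 2, remainder 0

[12; 2, 1, 2, 2, 6, 1, 2]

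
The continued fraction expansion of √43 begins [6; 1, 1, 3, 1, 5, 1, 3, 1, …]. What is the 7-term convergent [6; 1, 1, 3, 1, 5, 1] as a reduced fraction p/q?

Compute successive convergents:
a_0 = 6: 6/1
a_1 = 1: 7/1
a_2 = 1: 13/2
a_3 = 3: 46/7
a_4 = 1: 59/9
a_5 = 5: 341/52
a_6 = 1: 400/61

400/61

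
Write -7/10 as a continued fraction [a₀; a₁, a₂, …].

[-1; 3, 3]

-7 ÷ 10 → quotient -1, remainder 3
10 ÷ 3 → quotient 3, remainder 1
3 ÷ 1 → quotient 3, remainder 0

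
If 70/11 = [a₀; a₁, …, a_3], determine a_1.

2

Apply division with remainder until the remainder is 0:
⌊70/11⌋ = 6, remainder 4
⌊11/4⌋ = 2, remainder 3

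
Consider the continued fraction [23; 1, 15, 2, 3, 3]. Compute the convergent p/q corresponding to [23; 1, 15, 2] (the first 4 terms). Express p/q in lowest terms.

790/33

Use the convergent recurrence hₖ = aₖ·hₖ₋₁ + hₖ₋₂ (and likewise for the denominators kₖ):
a_0 = 23: 23/1
a_1 = 1: 24/1
a_2 = 15: 383/16
a_3 = 2: 790/33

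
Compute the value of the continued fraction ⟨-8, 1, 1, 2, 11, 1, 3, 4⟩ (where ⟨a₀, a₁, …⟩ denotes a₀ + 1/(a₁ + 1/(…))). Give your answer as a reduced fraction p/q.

a_0 = -8: -8/1
a_1 = 1: -7/1
a_2 = 1: -15/2
a_3 = 2: -37/5
a_4 = 11: -422/57
a_5 = 1: -459/62
a_6 = 3: -1799/243
a_7 = 4: -7655/1034

-7655/1034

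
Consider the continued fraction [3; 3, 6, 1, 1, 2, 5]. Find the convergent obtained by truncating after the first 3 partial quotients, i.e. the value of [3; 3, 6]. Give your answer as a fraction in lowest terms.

Work from the innermost term outward:
Start with 6.
3 + 1/(6/1) = 3 + 1/6 = 19/6
3 + 1/(19/6) = 3 + 6/19 = 63/19

63/19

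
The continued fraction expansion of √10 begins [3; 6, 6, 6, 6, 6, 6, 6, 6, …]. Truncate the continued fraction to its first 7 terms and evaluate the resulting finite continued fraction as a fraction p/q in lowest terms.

168717/53353

Start with 6.
6 + 1/(6/1) = 6 + 1/6 = 37/6
6 + 1/(37/6) = 6 + 6/37 = 228/37
6 + 1/(228/37) = 6 + 37/228 = 1405/228
6 + 1/(1405/228) = 6 + 228/1405 = 8658/1405
6 + 1/(8658/1405) = 6 + 1405/8658 = 53353/8658
3 + 1/(53353/8658) = 3 + 8658/53353 = 168717/53353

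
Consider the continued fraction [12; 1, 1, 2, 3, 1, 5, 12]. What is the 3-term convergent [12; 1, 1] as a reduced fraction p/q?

25/2

a_0 = 12: 12/1
a_1 = 1: 13/1
a_2 = 1: 25/2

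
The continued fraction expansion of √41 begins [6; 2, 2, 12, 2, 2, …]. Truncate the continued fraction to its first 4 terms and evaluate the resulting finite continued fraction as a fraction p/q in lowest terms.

397/62

Start with 12.
2 + 1/(12/1) = 2 + 1/12 = 25/12
2 + 1/(25/12) = 2 + 12/25 = 62/25
6 + 1/(62/25) = 6 + 25/62 = 397/62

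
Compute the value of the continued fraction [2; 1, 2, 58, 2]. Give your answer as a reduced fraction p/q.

a_0 = 2: 2/1
a_1 = 1: 3/1
a_2 = 2: 8/3
a_3 = 58: 467/175
a_4 = 2: 942/353

942/353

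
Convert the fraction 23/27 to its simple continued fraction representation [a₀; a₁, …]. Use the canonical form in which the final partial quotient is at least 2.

[0; 1, 5, 1, 3]

23 = 0·27 + 23, so a_0 = 0
27 = 1·23 + 4, so a_1 = 1
23 = 5·4 + 3, so a_2 = 5
4 = 1·3 + 1, so a_3 = 1
3 = 3·1 + 0, so a_4 = 3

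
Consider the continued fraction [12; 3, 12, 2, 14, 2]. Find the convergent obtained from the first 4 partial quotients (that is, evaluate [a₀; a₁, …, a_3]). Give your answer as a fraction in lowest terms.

Start with 2.
12 + 1/(2/1) = 12 + 1/2 = 25/2
3 + 1/(25/2) = 3 + 2/25 = 77/25
12 + 1/(77/25) = 12 + 25/77 = 949/77

949/77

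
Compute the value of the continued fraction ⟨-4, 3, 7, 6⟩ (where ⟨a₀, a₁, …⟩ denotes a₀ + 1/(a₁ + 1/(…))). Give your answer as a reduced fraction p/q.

Collapse the nested fraction from the inside out:
Start with 6.
7 + 1/(6/1) = 7 + 1/6 = 43/6
3 + 1/(43/6) = 3 + 6/43 = 135/43
-4 + 1/(135/43) = -4 + 43/135 = -497/135

-497/135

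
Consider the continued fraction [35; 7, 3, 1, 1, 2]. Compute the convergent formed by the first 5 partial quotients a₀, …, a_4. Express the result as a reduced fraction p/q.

Collapse the nested fraction from the inside out:
Start with 1.
1 + 1/(1/1) = 1 + 1/1 = 2/1
3 + 1/(2/1) = 3 + 1/2 = 7/2
7 + 1/(7/2) = 7 + 2/7 = 51/7
35 + 1/(51/7) = 35 + 7/51 = 1792/51

1792/51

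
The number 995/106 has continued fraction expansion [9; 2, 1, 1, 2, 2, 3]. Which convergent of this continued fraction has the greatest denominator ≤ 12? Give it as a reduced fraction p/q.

List convergents until the denominator exceeds the bound:
a_0 = 9: 9/1  (≤ bound)
a_1 = 2: 19/2  (≤ bound)
a_2 = 1: 28/3  (≤ bound)
a_3 = 1: 47/5  (≤ bound)
a_4 = 2: 122/13  (> 12, stop)

47/5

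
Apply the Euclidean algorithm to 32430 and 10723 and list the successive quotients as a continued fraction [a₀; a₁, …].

32430 = 3·10723 + 261, so a_0 = 3
10723 = 41·261 + 22, so a_1 = 41
261 = 11·22 + 19, so a_2 = 11
22 = 1·19 + 3, so a_3 = 1
19 = 6·3 + 1, so a_4 = 6
3 = 3·1 + 0, so a_5 = 3

[3; 41, 11, 1, 6, 3]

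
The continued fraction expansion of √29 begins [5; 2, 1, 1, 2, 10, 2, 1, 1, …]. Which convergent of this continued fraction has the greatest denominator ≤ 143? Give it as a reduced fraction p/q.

a_0 = 5: 5/1  (≤ bound)
a_1 = 2: 11/2  (≤ bound)
a_2 = 1: 16/3  (≤ bound)
a_3 = 1: 27/5  (≤ bound)
a_4 = 2: 70/13  (≤ bound)
a_5 = 10: 727/135  (≤ bound)
a_6 = 2: 1524/283  (> 143, stop)

727/135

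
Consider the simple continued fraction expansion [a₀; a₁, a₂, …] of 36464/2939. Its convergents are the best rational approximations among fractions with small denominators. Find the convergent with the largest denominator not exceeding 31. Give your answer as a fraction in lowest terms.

335/27

a_0 = 12: 12/1  (≤ bound)
a_1 = 2: 25/2  (≤ bound)
a_2 = 2: 62/5  (≤ bound)
a_3 = 5: 335/27  (≤ bound)
a_4 = 2: 732/59  (> 31, stop)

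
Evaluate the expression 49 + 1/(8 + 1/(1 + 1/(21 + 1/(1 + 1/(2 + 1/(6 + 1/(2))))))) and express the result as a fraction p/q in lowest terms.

409051/8329

Collapse the nested fraction from the inside out:
Start with 2.
6 + 1/(2/1) = 6 + 1/2 = 13/2
2 + 1/(13/2) = 2 + 2/13 = 28/13
1 + 1/(28/13) = 1 + 13/28 = 41/28
21 + 1/(41/28) = 21 + 28/41 = 889/41
1 + 1/(889/41) = 1 + 41/889 = 930/889
8 + 1/(930/889) = 8 + 889/930 = 8329/930
49 + 1/(8329/930) = 49 + 930/8329 = 409051/8329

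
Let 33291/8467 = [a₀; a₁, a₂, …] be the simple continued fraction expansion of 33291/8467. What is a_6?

2

⌊33291/8467⌋ = 3, remainder 7890
⌊8467/7890⌋ = 1, remainder 577
⌊7890/577⌋ = 13, remainder 389
⌊577/389⌋ = 1, remainder 188
⌊389/188⌋ = 2, remainder 13
⌊188/13⌋ = 14, remainder 6
⌊13/6⌋ = 2, remainder 1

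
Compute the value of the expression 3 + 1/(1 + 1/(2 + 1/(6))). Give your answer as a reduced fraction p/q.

70/19

Collapse the nested fraction from the inside out:
Start with 6.
2 + 1/(6/1) = 2 + 1/6 = 13/6
1 + 1/(13/6) = 1 + 6/13 = 19/13
3 + 1/(19/13) = 3 + 13/19 = 70/19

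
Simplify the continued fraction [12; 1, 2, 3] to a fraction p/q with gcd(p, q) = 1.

Start with 3.
2 + 1/(3/1) = 2 + 1/3 = 7/3
1 + 1/(7/3) = 1 + 3/7 = 10/7
12 + 1/(10/7) = 12 + 7/10 = 127/10

127/10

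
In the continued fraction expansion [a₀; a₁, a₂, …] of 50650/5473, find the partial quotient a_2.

Run the Euclidean algorithm, recording each quotient:
50650 = 9·5473 + 1393, so a_0 = 9
5473 = 3·1393 + 1294, so a_1 = 3
1393 = 1·1294 + 99, so a_2 = 1

1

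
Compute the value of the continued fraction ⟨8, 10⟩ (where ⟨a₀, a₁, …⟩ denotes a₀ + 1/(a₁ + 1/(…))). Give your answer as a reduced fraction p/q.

81/10

a_0 = 8: 8/1
a_1 = 10: 81/10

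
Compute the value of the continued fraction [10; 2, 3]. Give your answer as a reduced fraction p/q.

Start with 3.
2 + 1/(3/1) = 2 + 1/3 = 7/3
10 + 1/(7/3) = 10 + 3/7 = 73/7

73/7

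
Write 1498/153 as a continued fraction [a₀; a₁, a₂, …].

[9; 1, 3, 1, 3, 1, 1, 3]

1498 = 9·153 + 121, so a_0 = 9
153 = 1·121 + 32, so a_1 = 1
121 = 3·32 + 25, so a_2 = 3
32 = 1·25 + 7, so a_3 = 1
25 = 3·7 + 4, so a_4 = 3
7 = 1·4 + 3, so a_5 = 1
4 = 1·3 + 1, so a_6 = 1
3 = 3·1 + 0, so a_7 = 3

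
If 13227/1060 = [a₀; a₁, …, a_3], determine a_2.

11

Apply division with remainder until the remainder is 0:
13227 = 12·1060 + 507, so a_0 = 12
1060 = 2·507 + 46, so a_1 = 2
507 = 11·46 + 1, so a_2 = 11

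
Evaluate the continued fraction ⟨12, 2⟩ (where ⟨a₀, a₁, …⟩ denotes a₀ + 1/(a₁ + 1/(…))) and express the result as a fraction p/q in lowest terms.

Compute successive convergents:
a_0 = 12: 12/1
a_1 = 2: 25/2

25/2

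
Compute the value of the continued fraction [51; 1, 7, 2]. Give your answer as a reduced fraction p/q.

882/17

Compute successive convergents:
a_0 = 51: 51/1
a_1 = 1: 52/1
a_2 = 7: 415/8
a_3 = 2: 882/17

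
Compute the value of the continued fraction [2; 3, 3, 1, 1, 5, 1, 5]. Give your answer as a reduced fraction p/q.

a_0 = 2: 2/1
a_1 = 3: 7/3
a_2 = 3: 23/10
a_3 = 1: 30/13
a_4 = 1: 53/23
a_5 = 5: 295/128
a_6 = 1: 348/151
a_7 = 5: 2035/883

2035/883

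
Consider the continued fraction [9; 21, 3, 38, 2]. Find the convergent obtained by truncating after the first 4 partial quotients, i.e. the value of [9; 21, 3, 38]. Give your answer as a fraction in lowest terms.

Use the convergent recurrence hₖ = aₖ·hₖ₋₁ + hₖ₋₂ (and likewise for the denominators kₖ):
a_0 = 9: 9/1
a_1 = 21: 190/21
a_2 = 3: 579/64
a_3 = 38: 22192/2453

22192/2453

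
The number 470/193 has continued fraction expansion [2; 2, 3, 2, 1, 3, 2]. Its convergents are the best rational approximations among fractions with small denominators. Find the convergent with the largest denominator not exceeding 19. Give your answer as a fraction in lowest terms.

a_0 = 2: 2/1  (≤ bound)
a_1 = 2: 5/2  (≤ bound)
a_2 = 3: 17/7  (≤ bound)
a_3 = 2: 39/16  (≤ bound)
a_4 = 1: 56/23  (> 19, stop)

39/16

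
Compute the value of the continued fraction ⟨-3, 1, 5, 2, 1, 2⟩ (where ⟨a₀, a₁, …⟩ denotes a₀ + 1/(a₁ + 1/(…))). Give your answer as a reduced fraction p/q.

-110/51

Work from the innermost term outward:
Start with 2.
1 + 1/(2/1) = 1 + 1/2 = 3/2
2 + 1/(3/2) = 2 + 2/3 = 8/3
5 + 1/(8/3) = 5 + 3/8 = 43/8
1 + 1/(43/8) = 1 + 8/43 = 51/43
-3 + 1/(51/43) = -3 + 43/51 = -110/51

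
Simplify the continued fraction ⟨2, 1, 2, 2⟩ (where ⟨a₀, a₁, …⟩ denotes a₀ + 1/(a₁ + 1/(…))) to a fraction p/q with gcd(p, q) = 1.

Collapse the nested fraction from the inside out:
Start with 2.
2 + 1/(2/1) = 2 + 1/2 = 5/2
1 + 1/(5/2) = 1 + 2/5 = 7/5
2 + 1/(7/5) = 2 + 5/7 = 19/7

19/7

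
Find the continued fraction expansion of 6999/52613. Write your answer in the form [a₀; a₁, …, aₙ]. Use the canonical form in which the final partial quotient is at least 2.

6999 ÷ 52613 → quotient 0, remainder 6999
52613 ÷ 6999 → quotient 7, remainder 3620
6999 ÷ 3620 → quotient 1, remainder 3379
3620 ÷ 3379 → quotient 1, remainder 241
3379 ÷ 241 → quotient 14, remainder 5
241 ÷ 5 → quotient 48, remainder 1
5 ÷ 1 → quotient 5, remainder 0

[0; 7, 1, 1, 14, 48, 5]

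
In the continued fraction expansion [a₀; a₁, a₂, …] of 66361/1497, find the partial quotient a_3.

2

Run the Euclidean algorithm, recording each quotient:
⌊66361/1497⌋ = 44, remainder 493
⌊1497/493⌋ = 3, remainder 18
⌊493/18⌋ = 27, remainder 7
⌊18/7⌋ = 2, remainder 4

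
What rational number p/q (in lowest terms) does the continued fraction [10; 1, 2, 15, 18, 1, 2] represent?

Start with 2.
1 + 1/(2/1) = 1 + 1/2 = 3/2
18 + 1/(3/2) = 18 + 2/3 = 56/3
15 + 1/(56/3) = 15 + 3/56 = 843/56
2 + 1/(843/56) = 2 + 56/843 = 1742/843
1 + 1/(1742/843) = 1 + 843/1742 = 2585/1742
10 + 1/(2585/1742) = 10 + 1742/2585 = 27592/2585

27592/2585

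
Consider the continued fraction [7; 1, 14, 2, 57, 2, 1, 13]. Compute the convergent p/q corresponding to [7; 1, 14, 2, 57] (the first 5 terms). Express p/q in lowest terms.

14141/1782

a_0 = 7: 7/1
a_1 = 1: 8/1
a_2 = 14: 119/15
a_3 = 2: 246/31
a_4 = 57: 14141/1782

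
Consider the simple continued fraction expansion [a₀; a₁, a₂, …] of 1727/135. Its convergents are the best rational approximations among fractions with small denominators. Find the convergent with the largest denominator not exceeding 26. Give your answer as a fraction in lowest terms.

307/24

a_0 = 12: 12/1  (≤ bound)
a_1 = 1: 13/1  (≤ bound)
a_2 = 3: 51/4  (≤ bound)
a_3 = 1: 64/5  (≤ bound)
a_4 = 4: 307/24  (≤ bound)
a_5 = 1: 371/29  (> 26, stop)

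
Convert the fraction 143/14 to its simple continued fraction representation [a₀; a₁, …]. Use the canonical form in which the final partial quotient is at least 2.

⌊143/14⌋ = 10, remainder 3
⌊14/3⌋ = 4, remainder 2
⌊3/2⌋ = 1, remainder 1
⌊2/1⌋ = 2, remainder 0

[10; 4, 1, 2]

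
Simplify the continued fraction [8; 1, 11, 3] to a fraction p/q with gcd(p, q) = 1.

330/37

Start with 3.
11 + 1/(3/1) = 11 + 1/3 = 34/3
1 + 1/(34/3) = 1 + 3/34 = 37/34
8 + 1/(37/34) = 8 + 34/37 = 330/37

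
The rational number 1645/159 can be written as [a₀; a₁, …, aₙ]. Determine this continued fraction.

[10; 2, 1, 8, 6]

Repeatedly divide and take the remainder:
1645 = 10·159 + 55, so a_0 = 10
159 = 2·55 + 49, so a_1 = 2
55 = 1·49 + 6, so a_2 = 1
49 = 8·6 + 1, so a_3 = 8
6 = 6·1 + 0, so a_4 = 6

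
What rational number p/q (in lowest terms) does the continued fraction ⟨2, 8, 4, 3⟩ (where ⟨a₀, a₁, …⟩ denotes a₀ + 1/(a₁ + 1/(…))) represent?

227/107

Starting at the tail and folding back:
Start with 3.
4 + 1/(3/1) = 4 + 1/3 = 13/3
8 + 1/(13/3) = 8 + 3/13 = 107/13
2 + 1/(107/13) = 2 + 13/107 = 227/107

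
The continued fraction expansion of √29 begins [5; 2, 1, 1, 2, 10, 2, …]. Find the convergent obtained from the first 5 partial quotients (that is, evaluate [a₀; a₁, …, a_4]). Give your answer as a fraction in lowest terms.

70/13

Start with 2.
1 + 1/(2/1) = 1 + 1/2 = 3/2
1 + 1/(3/2) = 1 + 2/3 = 5/3
2 + 1/(5/3) = 2 + 3/5 = 13/5
5 + 1/(13/5) = 5 + 5/13 = 70/13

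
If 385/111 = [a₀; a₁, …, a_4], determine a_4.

⌊385/111⌋ = 3, remainder 52
⌊111/52⌋ = 2, remainder 7
⌊52/7⌋ = 7, remainder 3
⌊7/3⌋ = 2, remainder 1
⌊3/1⌋ = 3, remainder 0

3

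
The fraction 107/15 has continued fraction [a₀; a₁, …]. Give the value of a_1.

107 ÷ 15 → quotient 7, remainder 2
15 ÷ 2 → quotient 7, remainder 1

7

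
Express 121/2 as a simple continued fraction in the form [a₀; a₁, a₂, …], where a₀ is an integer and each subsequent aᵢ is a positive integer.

[60; 2]

121 ÷ 2 → quotient 60, remainder 1
2 ÷ 1 → quotient 2, remainder 0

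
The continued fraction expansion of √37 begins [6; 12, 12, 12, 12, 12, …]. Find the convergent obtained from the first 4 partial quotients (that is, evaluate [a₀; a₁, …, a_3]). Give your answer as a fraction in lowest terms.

Start with 12.
12 + 1/(12/1) = 12 + 1/12 = 145/12
12 + 1/(145/12) = 12 + 12/145 = 1752/145
6 + 1/(1752/145) = 6 + 145/1752 = 10657/1752

10657/1752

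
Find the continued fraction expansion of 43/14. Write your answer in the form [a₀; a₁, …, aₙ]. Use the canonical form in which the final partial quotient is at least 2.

⌊43/14⌋ = 3, remainder 1
⌊14/1⌋ = 14, remainder 0

[3; 14]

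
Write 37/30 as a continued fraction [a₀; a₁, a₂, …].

Run the Euclidean algorithm, recording each quotient:
⌊37/30⌋ = 1, remainder 7
⌊30/7⌋ = 4, remainder 2
⌊7/2⌋ = 3, remainder 1
⌊2/1⌋ = 2, remainder 0

[1; 4, 3, 2]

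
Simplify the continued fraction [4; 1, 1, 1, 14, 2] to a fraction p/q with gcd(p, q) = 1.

Use the convergent recurrence hₖ = aₖ·hₖ₋₁ + hₖ₋₂ (and likewise for the denominators kₖ):
a_0 = 4: 4/1
a_1 = 1: 5/1
a_2 = 1: 9/2
a_3 = 1: 14/3
a_4 = 14: 205/44
a_5 = 2: 424/91

424/91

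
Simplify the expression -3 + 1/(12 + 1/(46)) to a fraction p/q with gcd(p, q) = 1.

Compute successive convergents:
a_0 = -3: -3/1
a_1 = 12: -35/12
a_2 = 46: -1613/553

-1613/553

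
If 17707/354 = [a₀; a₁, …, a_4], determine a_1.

50

⌊17707/354⌋ = 50, remainder 7
⌊354/7⌋ = 50, remainder 4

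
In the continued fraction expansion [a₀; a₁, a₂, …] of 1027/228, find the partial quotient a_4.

1027 ÷ 228 → quotient 4, remainder 115
228 ÷ 115 → quotient 1, remainder 113
115 ÷ 113 → quotient 1, remainder 2
113 ÷ 2 → quotient 56, remainder 1
2 ÷ 1 → quotient 2, remainder 0

2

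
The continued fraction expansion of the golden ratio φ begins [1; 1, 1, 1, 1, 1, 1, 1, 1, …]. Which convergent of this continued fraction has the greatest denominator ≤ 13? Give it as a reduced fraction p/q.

a_0 = 1: 1/1  (≤ bound)
a_1 = 1: 2/1  (≤ bound)
a_2 = 1: 3/2  (≤ bound)
a_3 = 1: 5/3  (≤ bound)
a_4 = 1: 8/5  (≤ bound)
a_5 = 1: 13/8  (≤ bound)
a_6 = 1: 21/13  (≤ bound)
a_7 = 1: 34/21  (> 13, stop)

21/13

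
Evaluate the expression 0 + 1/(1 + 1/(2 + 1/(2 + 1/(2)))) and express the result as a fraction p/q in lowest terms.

12/17

Compute successive convergents:
a_0 = 0: 0/1
a_1 = 1: 1/1
a_2 = 2: 2/3
a_3 = 2: 5/7
a_4 = 2: 12/17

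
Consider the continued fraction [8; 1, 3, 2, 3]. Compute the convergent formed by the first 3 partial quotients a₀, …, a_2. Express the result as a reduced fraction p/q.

35/4

Start with 3.
1 + 1/(3/1) = 1 + 1/3 = 4/3
8 + 1/(4/3) = 8 + 3/4 = 35/4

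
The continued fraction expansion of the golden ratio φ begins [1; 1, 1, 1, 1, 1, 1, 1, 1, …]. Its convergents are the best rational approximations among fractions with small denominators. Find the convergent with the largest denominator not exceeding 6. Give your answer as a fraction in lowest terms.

List convergents until the denominator exceeds the bound:
a_0 = 1: 1/1  (≤ bound)
a_1 = 1: 2/1  (≤ bound)
a_2 = 1: 3/2  (≤ bound)
a_3 = 1: 5/3  (≤ bound)
a_4 = 1: 8/5  (≤ bound)
a_5 = 1: 13/8  (> 6, stop)

8/5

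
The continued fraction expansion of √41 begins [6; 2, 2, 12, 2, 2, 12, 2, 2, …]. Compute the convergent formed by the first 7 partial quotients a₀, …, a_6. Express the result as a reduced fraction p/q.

25414/3969

Compute successive convergents:
a_0 = 6: 6/1
a_1 = 2: 13/2
a_2 = 2: 32/5
a_3 = 12: 397/62
a_4 = 2: 826/129
a_5 = 2: 2049/320
a_6 = 12: 25414/3969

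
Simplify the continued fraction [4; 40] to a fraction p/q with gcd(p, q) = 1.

161/40

Start with 40.
4 + 1/(40/1) = 4 + 1/40 = 161/40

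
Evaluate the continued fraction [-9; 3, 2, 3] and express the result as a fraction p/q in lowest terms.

Compute successive convergents:
a_0 = -9: -9/1
a_1 = 3: -26/3
a_2 = 2: -61/7
a_3 = 3: -209/24

-209/24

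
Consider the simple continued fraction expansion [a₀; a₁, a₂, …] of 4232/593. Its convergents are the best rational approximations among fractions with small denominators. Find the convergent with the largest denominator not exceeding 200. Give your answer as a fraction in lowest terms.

1306/183

List convergents until the denominator exceeds the bound:
a_0 = 7: 7/1  (≤ bound)
a_1 = 7: 50/7  (≤ bound)
a_2 = 3: 157/22  (≤ bound)
a_3 = 8: 1306/183  (≤ bound)
a_4 = 1: 1463/205  (> 200, stop)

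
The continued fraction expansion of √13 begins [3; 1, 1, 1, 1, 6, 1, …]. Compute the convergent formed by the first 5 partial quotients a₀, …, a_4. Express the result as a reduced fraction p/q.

Start with 1.
1 + 1/(1/1) = 1 + 1/1 = 2/1
1 + 1/(2/1) = 1 + 1/2 = 3/2
1 + 1/(3/2) = 1 + 2/3 = 5/3
3 + 1/(5/3) = 3 + 3/5 = 18/5

18/5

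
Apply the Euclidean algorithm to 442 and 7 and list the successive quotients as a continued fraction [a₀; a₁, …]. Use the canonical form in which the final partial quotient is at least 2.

442 = 63·7 + 1, so a_0 = 63
7 = 7·1 + 0, so a_1 = 7

[63; 7]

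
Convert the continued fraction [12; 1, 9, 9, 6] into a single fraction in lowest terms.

Start with 6.
9 + 1/(6/1) = 9 + 1/6 = 55/6
9 + 1/(55/6) = 9 + 6/55 = 501/55
1 + 1/(501/55) = 1 + 55/501 = 556/501
12 + 1/(556/501) = 12 + 501/556 = 7173/556

7173/556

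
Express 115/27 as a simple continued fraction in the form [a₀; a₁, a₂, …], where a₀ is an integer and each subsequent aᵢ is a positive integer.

[4; 3, 1, 6]

⌊115/27⌋ = 4, remainder 7
⌊27/7⌋ = 3, remainder 6
⌊7/6⌋ = 1, remainder 1
⌊6/1⌋ = 6, remainder 0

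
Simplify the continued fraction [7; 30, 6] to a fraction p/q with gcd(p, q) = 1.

Compute successive convergents:
a_0 = 7: 7/1
a_1 = 30: 211/30
a_2 = 6: 1273/181

1273/181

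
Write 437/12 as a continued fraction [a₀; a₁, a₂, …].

437 = 36·12 + 5, so a_0 = 36
12 = 2·5 + 2, so a_1 = 2
5 = 2·2 + 1, so a_2 = 2
2 = 2·1 + 0, so a_3 = 2

[36; 2, 2, 2]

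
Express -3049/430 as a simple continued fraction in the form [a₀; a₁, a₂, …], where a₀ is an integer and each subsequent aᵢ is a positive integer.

⌊-3049/430⌋ = -8, remainder 391
⌊430/391⌋ = 1, remainder 39
⌊391/39⌋ = 10, remainder 1
⌊39/1⌋ = 39, remainder 0

[-8; 1, 10, 39]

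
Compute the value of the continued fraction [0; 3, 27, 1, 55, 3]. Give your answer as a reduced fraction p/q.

Collapse the nested fraction from the inside out:
Start with 3.
55 + 1/(3/1) = 55 + 1/3 = 166/3
1 + 1/(166/3) = 1 + 3/166 = 169/166
27 + 1/(169/166) = 27 + 166/169 = 4729/169
3 + 1/(4729/169) = 3 + 169/4729 = 14356/4729
0 + 1/(14356/4729) = 0 + 4729/14356 = 4729/14356

4729/14356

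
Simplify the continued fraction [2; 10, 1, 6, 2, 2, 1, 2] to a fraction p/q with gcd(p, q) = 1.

a_0 = 2: 2/1
a_1 = 10: 21/10
a_2 = 1: 23/11
a_3 = 6: 159/76
a_4 = 2: 341/163
a_5 = 2: 841/402
a_6 = 1: 1182/565
a_7 = 2: 3205/1532

3205/1532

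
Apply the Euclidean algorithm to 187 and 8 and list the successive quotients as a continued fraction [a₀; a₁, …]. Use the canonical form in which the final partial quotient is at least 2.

Run the Euclidean algorithm, recording each quotient:
187 = 23·8 + 3, so a_0 = 23
8 = 2·3 + 2, so a_1 = 2
3 = 1·2 + 1, so a_2 = 1
2 = 2·1 + 0, so a_3 = 2

[23; 2, 1, 2]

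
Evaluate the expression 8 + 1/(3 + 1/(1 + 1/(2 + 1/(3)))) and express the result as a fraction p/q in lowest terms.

Build up convergents one term at a time:
a_0 = 8: 8/1
a_1 = 3: 25/3
a_2 = 1: 33/4
a_3 = 2: 91/11
a_4 = 3: 306/37

306/37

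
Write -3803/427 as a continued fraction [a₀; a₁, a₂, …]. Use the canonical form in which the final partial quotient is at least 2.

[-9; 10, 1, 2, 13]

⌊-3803/427⌋ = -9, remainder 40
⌊427/40⌋ = 10, remainder 27
⌊40/27⌋ = 1, remainder 13
⌊27/13⌋ = 2, remainder 1
⌊13/1⌋ = 13, remainder 0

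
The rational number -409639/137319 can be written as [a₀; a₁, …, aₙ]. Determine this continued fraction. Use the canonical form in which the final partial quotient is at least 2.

-409639 = -3·137319 + 2318, so a_0 = -3
137319 = 59·2318 + 557, so a_1 = 59
2318 = 4·557 + 90, so a_2 = 4
557 = 6·90 + 17, so a_3 = 6
90 = 5·17 + 5, so a_4 = 5
17 = 3·5 + 2, so a_5 = 3
5 = 2·2 + 1, so a_6 = 2
2 = 2·1 + 0, so a_7 = 2

[-3; 59, 4, 6, 5, 3, 2, 2]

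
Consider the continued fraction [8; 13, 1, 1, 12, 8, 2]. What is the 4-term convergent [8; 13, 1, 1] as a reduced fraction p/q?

Work from the innermost term outward:
Start with 1.
1 + 1/(1/1) = 1 + 1/1 = 2/1
13 + 1/(2/1) = 13 + 1/2 = 27/2
8 + 1/(27/2) = 8 + 2/27 = 218/27

218/27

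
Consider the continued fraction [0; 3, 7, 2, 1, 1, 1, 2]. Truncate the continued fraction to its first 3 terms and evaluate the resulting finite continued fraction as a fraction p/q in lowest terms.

Start with 7.
3 + 1/(7/1) = 3 + 1/7 = 22/7
0 + 1/(22/7) = 0 + 7/22 = 7/22

7/22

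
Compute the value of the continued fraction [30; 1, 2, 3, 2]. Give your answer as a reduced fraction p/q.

Start with 2.
3 + 1/(2/1) = 3 + 1/2 = 7/2
2 + 1/(7/2) = 2 + 2/7 = 16/7
1 + 1/(16/7) = 1 + 7/16 = 23/16
30 + 1/(23/16) = 30 + 16/23 = 706/23

706/23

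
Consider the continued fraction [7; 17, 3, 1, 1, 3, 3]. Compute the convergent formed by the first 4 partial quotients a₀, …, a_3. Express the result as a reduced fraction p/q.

Start with 1.
3 + 1/(1/1) = 3 + 1/1 = 4/1
17 + 1/(4/1) = 17 + 1/4 = 69/4
7 + 1/(69/4) = 7 + 4/69 = 487/69

487/69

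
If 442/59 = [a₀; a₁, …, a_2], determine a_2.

29

Run the Euclidean algorithm, recording each quotient:
⌊442/59⌋ = 7, remainder 29
⌊59/29⌋ = 2, remainder 1
⌊29/1⌋ = 29, remainder 0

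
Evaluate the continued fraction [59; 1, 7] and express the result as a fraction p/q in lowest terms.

479/8

Build up convergents one term at a time:
a_0 = 59: 59/1
a_1 = 1: 60/1
a_2 = 7: 479/8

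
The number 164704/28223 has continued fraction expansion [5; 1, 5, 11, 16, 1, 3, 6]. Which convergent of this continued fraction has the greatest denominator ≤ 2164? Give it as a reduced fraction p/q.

6682/1145

List convergents until the denominator exceeds the bound:
a_0 = 5: 5/1  (≤ bound)
a_1 = 1: 6/1  (≤ bound)
a_2 = 5: 35/6  (≤ bound)
a_3 = 11: 391/67  (≤ bound)
a_4 = 16: 6291/1078  (≤ bound)
a_5 = 1: 6682/1145  (≤ bound)
a_6 = 3: 26337/4513  (> 2164, stop)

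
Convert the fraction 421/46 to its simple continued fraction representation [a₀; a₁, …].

⌊421/46⌋ = 9, remainder 7
⌊46/7⌋ = 6, remainder 4
⌊7/4⌋ = 1, remainder 3
⌊4/3⌋ = 1, remainder 1
⌊3/1⌋ = 3, remainder 0

[9; 6, 1, 1, 3]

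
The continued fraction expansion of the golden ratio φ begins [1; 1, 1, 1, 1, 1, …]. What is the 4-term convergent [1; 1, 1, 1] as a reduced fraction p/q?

5/3

Start with 1.
1 + 1/(1/1) = 1 + 1/1 = 2/1
1 + 1/(2/1) = 1 + 1/2 = 3/2
1 + 1/(3/2) = 1 + 2/3 = 5/3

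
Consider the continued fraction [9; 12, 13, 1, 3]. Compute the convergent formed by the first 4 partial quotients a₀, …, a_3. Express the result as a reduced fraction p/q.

1535/169

Start with 1.
13 + 1/(1/1) = 13 + 1/1 = 14/1
12 + 1/(14/1) = 12 + 1/14 = 169/14
9 + 1/(169/14) = 9 + 14/169 = 1535/169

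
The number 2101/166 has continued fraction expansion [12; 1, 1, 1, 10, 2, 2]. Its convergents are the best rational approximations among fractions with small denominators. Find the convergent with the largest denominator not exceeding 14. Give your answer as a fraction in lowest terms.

a_0 = 12: 12/1  (≤ bound)
a_1 = 1: 13/1  (≤ bound)
a_2 = 1: 25/2  (≤ bound)
a_3 = 1: 38/3  (≤ bound)
a_4 = 10: 405/32  (> 14, stop)

38/3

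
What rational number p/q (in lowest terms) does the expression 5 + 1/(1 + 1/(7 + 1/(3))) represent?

147/25

a_0 = 5: 5/1
a_1 = 1: 6/1
a_2 = 7: 47/8
a_3 = 3: 147/25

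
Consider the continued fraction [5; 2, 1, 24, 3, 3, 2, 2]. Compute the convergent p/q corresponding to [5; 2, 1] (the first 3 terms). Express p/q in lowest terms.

Build up convergents one term at a time:
a_0 = 5: 5/1
a_1 = 2: 11/2
a_2 = 1: 16/3

16/3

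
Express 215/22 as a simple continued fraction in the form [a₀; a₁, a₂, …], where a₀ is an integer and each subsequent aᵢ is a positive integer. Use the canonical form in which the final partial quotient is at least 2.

[9; 1, 3, 2, 2]

215 = 9·22 + 17, so a_0 = 9
22 = 1·17 + 5, so a_1 = 1
17 = 3·5 + 2, so a_2 = 3
5 = 2·2 + 1, so a_3 = 2
2 = 2·1 + 0, so a_4 = 2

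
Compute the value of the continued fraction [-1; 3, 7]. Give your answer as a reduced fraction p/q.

a_0 = -1: -1/1
a_1 = 3: -2/3
a_2 = 7: -15/22

-15/22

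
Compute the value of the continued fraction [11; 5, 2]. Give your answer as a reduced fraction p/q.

Start with 2.
5 + 1/(2/1) = 5 + 1/2 = 11/2
11 + 1/(11/2) = 11 + 2/11 = 123/11

123/11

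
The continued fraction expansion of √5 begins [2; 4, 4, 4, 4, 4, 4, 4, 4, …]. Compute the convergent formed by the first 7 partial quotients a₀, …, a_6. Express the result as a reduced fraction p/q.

12238/5473

Work from the innermost term outward:
Start with 4.
4 + 1/(4/1) = 4 + 1/4 = 17/4
4 + 1/(17/4) = 4 + 4/17 = 72/17
4 + 1/(72/17) = 4 + 17/72 = 305/72
4 + 1/(305/72) = 4 + 72/305 = 1292/305
4 + 1/(1292/305) = 4 + 305/1292 = 5473/1292
2 + 1/(5473/1292) = 2 + 1292/5473 = 12238/5473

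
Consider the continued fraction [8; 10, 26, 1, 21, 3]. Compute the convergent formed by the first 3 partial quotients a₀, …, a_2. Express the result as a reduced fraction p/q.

a_0 = 8: 8/1
a_1 = 10: 81/10
a_2 = 26: 2114/261

2114/261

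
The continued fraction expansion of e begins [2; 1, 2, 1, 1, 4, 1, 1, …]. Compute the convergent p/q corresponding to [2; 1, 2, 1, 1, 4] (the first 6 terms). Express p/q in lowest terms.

87/32

Build up convergents one term at a time:
a_0 = 2: 2/1
a_1 = 1: 3/1
a_2 = 2: 8/3
a_3 = 1: 11/4
a_4 = 1: 19/7
a_5 = 4: 87/32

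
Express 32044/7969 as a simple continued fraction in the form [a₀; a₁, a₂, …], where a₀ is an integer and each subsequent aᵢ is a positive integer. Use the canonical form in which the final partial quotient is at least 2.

32044 = 4·7969 + 168, so a_0 = 4
7969 = 47·168 + 73, so a_1 = 47
168 = 2·73 + 22, so a_2 = 2
73 = 3·22 + 7, so a_3 = 3
22 = 3·7 + 1, so a_4 = 3
7 = 7·1 + 0, so a_5 = 7

[4; 47, 2, 3, 3, 7]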